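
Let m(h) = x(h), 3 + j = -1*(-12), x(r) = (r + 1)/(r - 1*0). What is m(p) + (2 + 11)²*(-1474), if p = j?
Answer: -2241944/9 ≈ -2.4911e+5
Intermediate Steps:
x(r) = (1 + r)/r (x(r) = (1 + r)/(r + 0) = (1 + r)/r)
j = 9 (j = -3 - 1*(-12) = -3 + 12 = 9)
p = 9
m(h) = (1 + h)/h
m(p) + (2 + 11)²*(-1474) = (1 + 9)/9 + (2 + 11)²*(-1474) = (⅑)*10 + 13²*(-1474) = 10/9 + 169*(-1474) = 10/9 - 249106 = -2241944/9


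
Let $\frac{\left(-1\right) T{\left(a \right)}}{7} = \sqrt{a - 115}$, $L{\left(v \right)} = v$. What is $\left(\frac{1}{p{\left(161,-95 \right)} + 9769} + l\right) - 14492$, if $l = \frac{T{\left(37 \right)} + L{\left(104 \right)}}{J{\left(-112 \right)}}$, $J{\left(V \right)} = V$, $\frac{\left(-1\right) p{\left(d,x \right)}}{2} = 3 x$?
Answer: $- \frac{299684775}{20678} + \frac{i \sqrt{78}}{16} \approx -14493.0 + 0.55198 i$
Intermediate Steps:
$T{\left(a \right)} = - 7 \sqrt{-115 + a}$ ($T{\left(a \right)} = - 7 \sqrt{a - 115} = - 7 \sqrt{-115 + a}$)
$p{\left(d,x \right)} = - 6 x$ ($p{\left(d,x \right)} = - 2 \cdot 3 x = - 6 x$)
$l = - \frac{13}{14} + \frac{i \sqrt{78}}{16}$ ($l = \frac{- 7 \sqrt{-115 + 37} + 104}{-112} = \left(- 7 \sqrt{-78} + 104\right) \left(- \frac{1}{112}\right) = \left(- 7 i \sqrt{78} + 104\right) \left(- \frac{1}{112}\right) = \left(104 - 7 i \sqrt{78}\right) \left(- \frac{1}{112}\right) = - \frac{13}{14} + \frac{i \sqrt{78}}{16} \approx -0.92857 + 0.55198 i$)
$\left(\frac{1}{p{\left(161,-95 \right)} + 9769} + l\right) - 14492 = \left(\frac{1}{\left(-6\right) \left(-95\right) + 9769} - \left(\frac{13}{14} - \frac{i \sqrt{78}}{16}\right)\right) - 14492 = \left(\frac{1}{570 + 9769} - \left(\frac{13}{14} - \frac{i \sqrt{78}}{16}\right)\right) - 14492 = \left(\frac{1}{10339} - \left(\frac{13}{14} - \frac{i \sqrt{78}}{16}\right)\right) - 14492 = \left(- \frac{19199}{20678} + \frac{i \sqrt{78}}{16}\right) - 14492 = - \frac{299684775}{20678} + \frac{i \sqrt{78}}{16}$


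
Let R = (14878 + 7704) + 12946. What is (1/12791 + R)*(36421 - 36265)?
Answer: 70892429244/12791 ≈ 5.5424e+6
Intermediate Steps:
R = 35528 (R = 22582 + 12946 = 35528)
(1/12791 + R)*(36421 - 36265) = (1/12791 + 35528)*(36421 - 36265) = (1/12791 + 35528)*156 = (454438649/12791)*156 = 70892429244/12791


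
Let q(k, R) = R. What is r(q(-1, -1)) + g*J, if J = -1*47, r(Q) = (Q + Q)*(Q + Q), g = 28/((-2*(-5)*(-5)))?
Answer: 758/25 ≈ 30.320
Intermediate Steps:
g = -14/25 (g = 28/((10*(-5))) = 28/(-50) = 28*(-1/50) = -14/25 ≈ -0.56000)
r(Q) = 4*Q**2 (r(Q) = (2*Q)*(2*Q) = 4*Q**2)
J = -47
r(q(-1, -1)) + g*J = 4*(-1)**2 - 14/25*(-47) = 4*1 + 658/25 = 4 + 658/25 = 758/25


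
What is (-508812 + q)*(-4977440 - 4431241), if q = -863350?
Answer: 12910234538322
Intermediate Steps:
(-508812 + q)*(-4977440 - 4431241) = (-508812 - 863350)*(-4977440 - 4431241) = -1372162*(-9408681) = 12910234538322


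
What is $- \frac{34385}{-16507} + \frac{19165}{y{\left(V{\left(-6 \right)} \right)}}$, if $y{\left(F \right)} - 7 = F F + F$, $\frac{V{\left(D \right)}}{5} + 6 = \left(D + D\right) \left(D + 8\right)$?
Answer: $\frac{1085102100}{369046999} \approx 2.9403$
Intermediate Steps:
$V{\left(D \right)} = -30 + 10 D \left(8 + D\right)$ ($V{\left(D \right)} = -30 + 5 \left(D + D\right) \left(D + 8\right) = -30 + 5 \cdot 2 D \left(8 + D\right) = -30 + 10 D \left(8 + D\right)$)
$y{\left(F \right)} = 7 + F + F^{2}$ ($y{\left(F \right)} = 7 + \left(F F + F\right) = 7 + \left(F^{2} + F\right) = 7 + \left(F + F^{2}\right) = 7 + F + F^{2}$)
$- \frac{34385}{-16507} + \frac{19165}{y{\left(V{\left(-6 \right)} \right)}} = - \frac{34385}{-16507} + \frac{19165}{7 + \left(-30 + 10 \left(-6\right)^{2} + 80 \left(-6\right)\right) + \left(-30 + 10 \left(-6\right)^{2} + 80 \left(-6\right)\right)^{2}} = \left(-34385\right) \left(- \frac{1}{16507}\right) + \frac{19165}{7 - 150 + \left(-30 + 10 \cdot 36 - 480\right)^{2}} = \frac{34385}{16507} + \frac{19165}{7 - 150 + \left(-30 + 360 - 480\right)^{2}} = \frac{34385}{16507} + \frac{19165}{7 - 150 + \left(-150\right)^{2}} = \frac{34385}{16507} + \frac{19165}{7 - 150 + 22500} = \frac{34385}{16507} + \frac{19165}{22357} = \frac{1085102100}{369046999}$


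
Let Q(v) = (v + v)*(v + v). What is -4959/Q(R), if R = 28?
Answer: -4959/3136 ≈ -1.5813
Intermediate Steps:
Q(v) = 4*v² (Q(v) = (2*v)*(2*v) = 4*v²)
-4959/Q(R) = -4959/(4*28²) = -4959/(4*784) = -4959/3136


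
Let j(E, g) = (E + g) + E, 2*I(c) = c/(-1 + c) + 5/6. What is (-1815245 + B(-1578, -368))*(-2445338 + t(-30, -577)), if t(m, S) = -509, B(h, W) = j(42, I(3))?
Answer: 26637619397273/6 ≈ 4.4396e+12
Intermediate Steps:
I(c) = 5/12 + c/(2*(-1 + c)) (I(c) = (c/(-1 + c) + 5/6)/2 = (c/(-1 + c) + 5*(⅙))/2 = (c/(-1 + c) + ⅚)/2 = (⅚ + c/(-1 + c))/2 = 5/12 + c/(2*(-1 + c)))
j(E, g) = g + 2*E
B(h, W) = 511/6 (B(h, W) = (-5 + 11*3)/(12*(-1 + 3)) + 2*42 = (1/12)*(-5 + 33)/2 + 84 = (1/12)*(½)*28 + 84 = 7/6 + 84 = 511/6)
(-1815245 + B(-1578, -368))*(-2445338 + t(-30, -577)) = (-1815245 + 511/6)*(-2445338 - 509) = -10890959/6*(-2445847) = 26637619397273/6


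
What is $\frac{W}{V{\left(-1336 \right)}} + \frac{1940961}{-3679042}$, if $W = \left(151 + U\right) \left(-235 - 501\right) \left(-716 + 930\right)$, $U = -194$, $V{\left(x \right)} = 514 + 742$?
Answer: $\frac{3114313361651}{577609594} \approx 5391.7$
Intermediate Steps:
$V{\left(x \right)} = 1256$
$W = 6772672$ ($W = \left(151 - 194\right) \left(-235 - 501\right) \left(-716 + 930\right) = \left(-43\right) \left(-736\right) 214 = 31648 \cdot 214 = 6772672$)
$\frac{W}{V{\left(-1336 \right)}} + \frac{1940961}{-3679042} = \frac{6772672}{1256} + \frac{1940961}{-3679042} = 6772672 \cdot \frac{1}{1256} + 1940961 \left(- \frac{1}{3679042}\right) = \frac{846584}{157} - \frac{1940961}{3679042} = \frac{3114313361651}{577609594}$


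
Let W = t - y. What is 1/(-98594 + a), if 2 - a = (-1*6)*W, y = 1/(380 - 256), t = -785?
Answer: -62/6404727 ≈ -9.6804e-6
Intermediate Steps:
y = 1/124 ≈ 0.0080645
W = -97341/124 (W = -785 - 1*1/124 = -785 - 1/124 = -97341/124 ≈ -785.01)
a = -291899/62 (a = 2 - (-1*6)*(-97341)/124 = 2 - (-6)*(-97341)/124 = 2 - 1*292023/62 = 2 - 292023/62 = -291899/62 ≈ -4708.0)
1/(-98594 + a) = 1/(-98594 - 291899/62) = 1/(-6404727/62) = -62/6404727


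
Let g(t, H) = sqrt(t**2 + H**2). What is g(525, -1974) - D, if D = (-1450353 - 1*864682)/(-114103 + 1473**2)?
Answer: 2315035/2055626 + 21*sqrt(9461) ≈ 2043.7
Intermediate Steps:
g(t, H) = sqrt(H**2 + t**2)
D = -2315035/2055626 (D = (-1450353 - 864682)/(-114103 + 2169729) = -2315035/2055626 ≈ -1.1262)
g(525, -1974) - D = sqrt((-1974)**2 + 525**2) - 1*(-2315035/2055626) = sqrt(3896676 + 275625) + 2315035/2055626 = sqrt(4172301) + 2315035/2055626 = 21*sqrt(9461) + 2315035/2055626 = 2315035/2055626 + 21*sqrt(9461)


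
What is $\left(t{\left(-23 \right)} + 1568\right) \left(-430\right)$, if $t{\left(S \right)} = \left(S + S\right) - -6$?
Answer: $-657040$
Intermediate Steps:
$t{\left(S \right)} = 6 + 2 S$ ($t{\left(S \right)} = 2 S + 6 = 6 + 2 S$)
$\left(t{\left(-23 \right)} + 1568\right) \left(-430\right) = \left(\left(6 + 2 \left(-23\right)\right) + 1568\right) \left(-430\right) = \left(\left(6 - 46\right) + 1568\right) \left(-430\right) = \left(-40 + 1568\right) \left(-430\right) = 1528 \left(-430\right) = -657040$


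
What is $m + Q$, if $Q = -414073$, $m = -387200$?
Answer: $-801273$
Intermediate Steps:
$m + Q = -387200 - 414073 = -801273$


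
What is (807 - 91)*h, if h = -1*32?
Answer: -22912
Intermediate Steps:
h = -32
(807 - 91)*h = (807 - 91)*(-32) = 716*(-32) = -22912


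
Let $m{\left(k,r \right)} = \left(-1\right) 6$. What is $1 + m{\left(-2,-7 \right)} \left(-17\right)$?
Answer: $103$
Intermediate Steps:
$m{\left(k,r \right)} = -6$
$1 + m{\left(-2,-7 \right)} \left(-17\right) = 1 - -102 = 1 + 102 = 103$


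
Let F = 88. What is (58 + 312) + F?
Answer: 458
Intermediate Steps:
(58 + 312) + F = (58 + 312) + 88 = 370 + 88 = 458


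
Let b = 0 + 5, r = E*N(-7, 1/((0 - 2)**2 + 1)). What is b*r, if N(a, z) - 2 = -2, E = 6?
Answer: 0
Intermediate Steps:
N(a, z) = 0 (N(a, z) = 2 - 2 = 0)
r = 0 (r = 6*0 = 0)
b = 5
b*r = 5*0 = 0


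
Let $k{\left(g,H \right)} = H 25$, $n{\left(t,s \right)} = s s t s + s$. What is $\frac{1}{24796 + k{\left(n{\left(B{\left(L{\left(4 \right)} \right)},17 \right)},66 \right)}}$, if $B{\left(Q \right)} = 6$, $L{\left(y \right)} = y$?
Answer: $\frac{1}{26446} \approx 3.7813 \cdot 10^{-5}$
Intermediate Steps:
$n{\left(t,s \right)} = s + t s^{3}$ ($n{\left(t,s \right)} = s^{2} t s + s = t s^{2} s + s = t s^{3} + s = s + t s^{3}$)
$k{\left(g,H \right)} = 25 H$
$\frac{1}{24796 + k{\left(n{\left(B{\left(L{\left(4 \right)} \right)},17 \right)},66 \right)}} = \frac{1}{24796 + 25 \cdot 66} = \frac{1}{24796 + 1650} = \frac{1}{26446}$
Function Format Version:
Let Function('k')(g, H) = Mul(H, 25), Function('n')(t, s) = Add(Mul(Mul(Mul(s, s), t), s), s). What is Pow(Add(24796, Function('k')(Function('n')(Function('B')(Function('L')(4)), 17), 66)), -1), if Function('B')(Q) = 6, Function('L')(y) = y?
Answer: Rational(1, 26446) ≈ 3.7813e-5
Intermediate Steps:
Function('n')(t, s) = Add(s, Mul(t, Pow(s, 3))) (Function('n')(t, s) = Add(Mul(Mul(Pow(s, 2), t), s), s) = Add(Mul(Mul(t, Pow(s, 2)), s), s) = Add(Mul(t, Pow(s, 3)), s) = Add(s, Mul(t, Pow(s, 3))))
Function('k')(g, H) = Mul(25, H)
Pow(Add(24796, Function('k')(Function('n')(Function('B')(Function('L')(4)), 17), 66)), -1) = Pow(Add(24796, Mul(25, 66)), -1) = Pow(Add(24796, 1650), -1) = Pow(26446, -1) = Rational(1, 26446)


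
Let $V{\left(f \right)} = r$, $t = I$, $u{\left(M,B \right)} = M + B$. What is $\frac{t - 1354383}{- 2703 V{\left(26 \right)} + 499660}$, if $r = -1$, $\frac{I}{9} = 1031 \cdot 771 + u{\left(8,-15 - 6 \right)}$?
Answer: $\frac{5799609}{502363} \approx 11.545$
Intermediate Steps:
$u{\left(M,B \right)} = B + M$
$I = 7153992$ ($I = 9 \left(1031 \cdot 771 + \left(\left(-15 - 6\right) + 8\right)\right) = 9 \left(794901 + \left(\left(-15 - 6\right) + 8\right)\right) = 9 \left(794901 + \left(-21 + 8\right)\right) = 9 \left(794901 - 13\right) = 9 \cdot 794888 = 7153992$)
$t = 7153992$
$V{\left(f \right)} = -1$
$\frac{t - 1354383}{- 2703 V{\left(26 \right)} + 499660} = \frac{7153992 - 1354383}{\left(-2703\right) \left(-1\right) + 499660} = \frac{5799609}{2703 + 499660} = \frac{5799609}{502363}$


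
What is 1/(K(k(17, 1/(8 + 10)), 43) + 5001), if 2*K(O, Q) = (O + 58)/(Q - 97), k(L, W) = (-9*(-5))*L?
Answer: 108/539285 ≈ 0.00020027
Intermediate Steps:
k(L, W) = 45*L
K(O, Q) = (58 + O)/(2*(-97 + Q)) (K(O, Q) = ((O + 58)/(Q - 97))/2 = ((58 + O)/(-97 + Q))/2 = (58 + O)/(2*(-97 + Q)))
1/(K(k(17, 1/(8 + 10)), 43) + 5001) = 1/((58 + 45*17)/(2*(-97 + 43)) + 5001) = 1/((1/2)*(58 + 765)/(-54) + 5001) = 1/((1/2)*(-1/54)*823 + 5001) = 1/(-823/108 + 5001) = 1/(539285/108) = 108/539285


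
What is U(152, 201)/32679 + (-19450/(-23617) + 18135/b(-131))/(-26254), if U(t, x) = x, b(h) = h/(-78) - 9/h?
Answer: -23466431871072451/60324275777995581 ≈ -0.38900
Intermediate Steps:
b(h) = -9/h - h/78 (b(h) = h*(-1/78) - 9/h = -h/78 - 9/h = -9/h - h/78)
U(152, 201)/32679 + (-19450/(-23617) + 18135/b(-131))/(-26254) = 201/32679 + (-19450/(-23617) + 18135/(-9/(-131) - 1/78*(-131)))/(-26254) = 201*(1/32679) + (-19450*(-1/23617) + 18135/(-9*(-1/131) + 131/78))*(-1/26254) = 67/10893 + (19450/23617 + 18135/(9/131 + 131/78))*(-1/26254) = 67/10893 + (19450/23617 + 18135/(17863/10218))*(-1/26254) = 67/10893 + (19450/23617 + 18135*(10218/17863))*(-1/26254) = 67/10893 + (19450/23617 + 185303430/17863)*(-1/26254) = 67/10893 + (4376658541660/421870471)*(-1/26254) = 67/10893 - 2188329270830/5537893672817 = -23466431871072451/60324275777995581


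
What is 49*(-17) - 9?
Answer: -842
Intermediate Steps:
49*(-17) - 9 = -833 - 9 = -842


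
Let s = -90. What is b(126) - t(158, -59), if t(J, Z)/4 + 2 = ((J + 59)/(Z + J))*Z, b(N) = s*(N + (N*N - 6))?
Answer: -142472356/99 ≈ -1.4391e+6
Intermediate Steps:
b(N) = 540 - 90*N - 90*N² (b(N) = -90*(N + (N*N - 6)) = -90*(N + (N² - 6)) = -90*(N + (-6 + N²)) = -90*(-6 + N + N²) = 540 - 90*N - 90*N²)
t(J, Z) = -8 + 4*Z*(59 + J)/(J + Z) (t(J, Z) = -8 + 4*(((J + 59)/(Z + J))*Z) = -8 + 4*(((59 + J)/(J + Z))*Z) = -8 + 4*(Z*(59 + J)/(J + Z)) = -8 + 4*Z*(59 + J)/(J + Z))
b(126) - t(158, -59) = (540 - 90*126 - 90*126²) - 4*(-2*158 + 57*(-59) + 158*(-59))/(158 - 59) = (540 - 11340 - 90*15876) - 4*(-316 - 3363 - 9322)/99 = (540 - 11340 - 1428840) - 4*(-13001)/99 = -1439640 - 1*(-52004/99) = -1439640 + 52004/99 = -142472356/99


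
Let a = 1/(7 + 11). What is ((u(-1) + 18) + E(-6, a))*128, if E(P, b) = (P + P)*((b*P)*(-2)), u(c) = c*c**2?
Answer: 1152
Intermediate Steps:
a = 1/18 ≈ 0.055556
u(c) = c**3
E(P, b) = -4*b*P**2 (E(P, b) = (2*P)*((P*b)*(-2)) = (2*P)*(-2*P*b) = -4*b*P**2)
((u(-1) + 18) + E(-6, a))*128 = (((-1)**3 + 18) - 4*1/18*(-6)**2)*128 = ((-1 + 18) - 4*1/18*36)*128 = (17 - 8)*128 = 9*128 = 1152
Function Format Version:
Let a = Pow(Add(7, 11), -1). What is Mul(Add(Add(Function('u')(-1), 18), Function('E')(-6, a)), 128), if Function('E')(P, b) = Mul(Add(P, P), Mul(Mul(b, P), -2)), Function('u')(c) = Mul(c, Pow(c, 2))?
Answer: 1152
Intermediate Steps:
a = Rational(1, 18) (a = Pow(18, -1) = Rational(1, 18) ≈ 0.055556)
Function('u')(c) = Pow(c, 3)
Function('E')(P, b) = Mul(-4, b, Pow(P, 2)) (Function('E')(P, b) = Mul(Mul(2, P), Mul(Mul(P, b), -2)) = Mul(Mul(2, P), Mul(-2, P, b)) = Mul(-4, b, Pow(P, 2)))
Mul(Add(Add(Function('u')(-1), 18), Function('E')(-6, a)), 128) = Mul(Add(Add(Pow(-1, 3), 18), Mul(-4, Rational(1, 18), Pow(-6, 2))), 128) = Mul(Add(Add(-1, 18), Mul(-4, Rational(1, 18), 36)), 128) = Mul(Add(17, -8), 128) = Mul(9, 128) = 1152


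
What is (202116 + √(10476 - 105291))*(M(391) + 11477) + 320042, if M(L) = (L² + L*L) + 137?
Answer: 64147087658 + 6664896*I*√215 ≈ 6.4147e+10 + 9.7727e+7*I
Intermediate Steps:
M(L) = 137 + 2*L² (M(L) = (L² + L²) + 137 = 2*L² + 137 = 137 + 2*L²)
(202116 + √(10476 - 105291))*(M(391) + 11477) + 320042 = (202116 + √(10476 - 105291))*((137 + 2*391²) + 11477) + 320042 = (202116 + √(-94815))*((137 + 2*152881) + 11477) + 320042 = (202116 + 21*I*√215)*((137 + 305762) + 11477) + 320042 = (202116 + 21*I*√215)*(305899 + 11477) + 320042 = (202116 + 21*I*√215)*317376 + 320042 = (64146767616 + 6664896*I*√215) + 320042 = 64147087658 + 6664896*I*√215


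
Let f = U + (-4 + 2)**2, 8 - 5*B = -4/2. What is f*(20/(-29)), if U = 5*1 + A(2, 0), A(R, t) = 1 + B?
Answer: -240/29 ≈ -8.2759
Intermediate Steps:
B = 2 (B = 8/5 - (-1)*4/2/5 = 8/5 - (-1)*4*(1/2)/5 = 8/5 - (-1)*2/5 = 8/5 - 1/5*(-2) = 8/5 + 2/5 = 2)
A(R, t) = 3 (A(R, t) = 1 + 2 = 3)
U = 8 (U = 5*1 + 3 = 5 + 3 = 8)
f = 12 (f = 8 + (-4 + 2)**2 = 8 + (-2)**2 = 8 + 4 = 12)
f*(20/(-29)) = 12*(20/(-29)) = 12*(20*(-1/29)) = 12*(-20/29) = -240/29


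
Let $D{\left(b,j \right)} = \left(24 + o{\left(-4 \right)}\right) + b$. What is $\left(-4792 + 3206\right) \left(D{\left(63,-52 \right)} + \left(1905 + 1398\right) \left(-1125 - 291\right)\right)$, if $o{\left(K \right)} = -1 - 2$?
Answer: $7417664904$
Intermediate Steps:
$o{\left(K \right)} = -3$ ($o{\left(K \right)} = -1 - 2 = -3$)
$D{\left(b,j \right)} = 21 + b$ ($D{\left(b,j \right)} = \left(24 - 3\right) + b = 21 + b$)
$\left(-4792 + 3206\right) \left(D{\left(63,-52 \right)} + \left(1905 + 1398\right) \left(-1125 - 291\right)\right) = \left(-4792 + 3206\right) \left(\left(21 + 63\right) + \left(1905 + 1398\right) \left(-1125 - 291\right)\right) = - 1586 \left(84 + 3303 \left(-1416\right)\right) = - 1586 \left(84 - 4677048\right) = \left(-1586\right) \left(-4676964\right) = 7417664904$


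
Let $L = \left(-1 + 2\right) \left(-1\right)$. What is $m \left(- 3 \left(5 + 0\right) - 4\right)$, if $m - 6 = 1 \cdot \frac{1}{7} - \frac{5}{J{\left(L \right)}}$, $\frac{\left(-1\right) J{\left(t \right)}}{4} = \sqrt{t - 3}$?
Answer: $- \frac{817}{7} + \frac{95 i}{8} \approx -116.71 + 11.875 i$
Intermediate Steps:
$L = -1$ ($L = 1 \left(-1\right) = -1$)
$J{\left(t \right)} = - 4 \sqrt{-3 + t}$ ($J{\left(t \right)} = - 4 \sqrt{t - 3} = - 4 \sqrt{-3 + t}$)
$m = \frac{43}{7} - \frac{5 i}{8}$ ($m = 6 + \left(1 \cdot \frac{1}{7} - \frac{5}{\left(-4\right) \sqrt{-3 - 1}}\right) = 6 + \left(1 \cdot \frac{1}{7} - \frac{5}{\left(-4\right) \sqrt{-4}}\right) = 6 + \left(\frac{1}{7} - \frac{5}{\left(-4\right) 2 i}\right) = 6 + \left(\frac{1}{7} - \frac{5}{\left(-8\right) i}\right) = 6 + \left(\frac{1}{7} - 5 \frac{i}{8}\right) = 6 + \left(\frac{1}{7} - \frac{5 i}{8}\right) = \frac{43}{7} - \frac{5 i}{8} \approx 6.1429 - 0.625 i$)
$m \left(- 3 \left(5 + 0\right) - 4\right) = \left(\frac{43}{7} - \frac{5 i}{8}\right) \left(- 3 \left(5 + 0\right) - 4\right) = \left(\frac{43}{7} - \frac{5 i}{8}\right) \left(\left(-3\right) 5 - 4\right) = \left(\frac{43}{7} - \frac{5 i}{8}\right) \left(-15 - 4\right) = \left(\frac{43}{7} - \frac{5 i}{8}\right) \left(-19\right) = - \frac{817}{7} + \frac{95 i}{8}$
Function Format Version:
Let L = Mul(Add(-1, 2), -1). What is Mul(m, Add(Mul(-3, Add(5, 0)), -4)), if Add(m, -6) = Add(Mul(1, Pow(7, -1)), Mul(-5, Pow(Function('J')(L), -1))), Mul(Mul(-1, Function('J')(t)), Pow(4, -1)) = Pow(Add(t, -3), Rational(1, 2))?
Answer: Add(Rational(-817, 7), Mul(Rational(95, 8), I)) ≈ Add(-116.71, Mul(11.875, I))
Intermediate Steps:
L = -1 (L = Mul(1, -1) = -1)
Function('J')(t) = Mul(-4, Pow(Add(-3, t), Rational(1, 2))) (Function('J')(t) = Mul(-4, Pow(Add(t, -3), Rational(1, 2))) = Mul(-4, Pow(Add(-3, t), Rational(1, 2))))
m = Add(Rational(43, 7), Mul(Rational(-5, 8), I)) (m = Add(6, Add(Mul(1, Pow(7, -1)), Mul(-5, Pow(Mul(-4, Pow(Add(-3, -1), Rational(1, 2))), -1)))) = Add(6, Add(Mul(1, Rational(1, 7)), Mul(-5, Pow(Mul(-4, Pow(-4, Rational(1, 2))), -1)))) = Add(6, Add(Rational(1, 7), Mul(-5, Pow(Mul(-4, Mul(2, I)), -1)))) = Add(6, Add(Rational(1, 7), Mul(-5, Pow(Mul(-8, I), -1)))) = Add(6, Add(Rational(1, 7), Mul(-5, Mul(Rational(1, 8), I)))) = Add(6, Add(Rational(1, 7), Mul(Rational(-5, 8), I))) = Add(Rational(43, 7), Mul(Rational(-5, 8), I)) ≈ Add(6.1429, Mul(-0.62500, I)))
Mul(m, Add(Mul(-3, Add(5, 0)), -4)) = Mul(Add(Rational(43, 7), Mul(Rational(-5, 8), I)), Add(Mul(-3, Add(5, 0)), -4)) = Mul(Add(Rational(43, 7), Mul(Rational(-5, 8), I)), Add(Mul(-3, 5), -4)) = Mul(Add(Rational(43, 7), Mul(Rational(-5, 8), I)), Add(-15, -4)) = Mul(Add(Rational(43, 7), Mul(Rational(-5, 8), I)), -19) = Add(Rational(-817, 7), Mul(Rational(95, 8), I))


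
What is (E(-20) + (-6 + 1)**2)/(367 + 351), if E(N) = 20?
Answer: 45/718 ≈ 0.062674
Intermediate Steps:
(E(-20) + (-6 + 1)**2)/(367 + 351) = (20 + (-6 + 1)**2)/(367 + 351) = (20 + (-5)**2)/718 = (20 + 25)*(1/718) = 45*(1/718) = 45/718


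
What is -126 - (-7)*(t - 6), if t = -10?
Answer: -238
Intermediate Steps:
-126 - (-7)*(t - 6) = -126 - (-7)*(-10 - 6) = -126 - (-7)*(-16) = -126 - 1*112 = -126 - 112 = -238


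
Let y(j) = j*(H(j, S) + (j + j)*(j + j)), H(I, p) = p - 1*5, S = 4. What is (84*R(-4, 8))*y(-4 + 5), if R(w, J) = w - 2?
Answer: -1512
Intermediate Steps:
R(w, J) = -2 + w
H(I, p) = -5 + p (H(I, p) = p - 5 = -5 + p)
y(j) = j*(-1 + 4*j**2) (y(j) = j*((-5 + 4) + (j + j)*(j + j)) = j*(-1 + (2*j)*(2*j)) = j*(-1 + 4*j**2))
(84*R(-4, 8))*y(-4 + 5) = (84*(-2 - 4))*(-(-4 + 5) + 4*(-4 + 5)**3) = (84*(-6))*(-1*1 + 4*1**3) = -504*(-1 + 4*1) = -504*(-1 + 4) = -504*3 = -1512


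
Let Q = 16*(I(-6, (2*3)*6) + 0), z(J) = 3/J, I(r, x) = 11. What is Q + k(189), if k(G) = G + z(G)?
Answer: 22996/63 ≈ 365.02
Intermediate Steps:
Q = 176 (Q = 16*(11 + 0) = 16*11 = 176)
k(G) = G + 3/G
Q + k(189) = 176 + (189 + 3/189) = 176 + (189 + 3*(1/189)) = 176 + (189 + 1/63) = 176 + 11908/63 = 22996/63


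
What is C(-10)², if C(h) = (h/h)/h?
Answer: 1/100 ≈ 0.010000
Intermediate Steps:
C(h) = 1/h
C(-10)² = (1/(-10))² = (-⅒)² = 1/100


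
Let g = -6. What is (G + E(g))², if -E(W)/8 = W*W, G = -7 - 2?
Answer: 88209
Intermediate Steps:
G = -9
E(W) = -8*W² (E(W) = -8*W*W = -8*W²)
(G + E(g))² = (-9 - 8*(-6)²)² = (-9 - 8*36)² = (-9 - 288)² = (-297)² = 88209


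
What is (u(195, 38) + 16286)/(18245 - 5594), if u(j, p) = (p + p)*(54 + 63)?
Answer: 25178/12651 ≈ 1.9902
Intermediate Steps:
u(j, p) = 234*p (u(j, p) = (2*p)*117 = 234*p)
(u(195, 38) + 16286)/(18245 - 5594) = (234*38 + 16286)/(18245 - 5594) = (8892 + 16286)/12651 = 25178*(1/12651) = 25178/12651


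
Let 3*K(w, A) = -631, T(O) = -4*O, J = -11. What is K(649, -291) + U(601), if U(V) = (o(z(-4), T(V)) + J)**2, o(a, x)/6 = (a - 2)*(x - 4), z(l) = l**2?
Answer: 122755235636/3 ≈ 4.0918e+10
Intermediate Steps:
K(w, A) = -631/3 (K(w, A) = (1/3)*(-631) = -631/3)
o(a, x) = 6*(-4 + x)*(-2 + a) (o(a, x) = 6*((a - 2)*(x - 4)) = 6*((-2 + a)*(-4 + x)) = 6*((-4 + x)*(-2 + a)) = 6*(-4 + x)*(-2 + a))
U(V) = (-347 - 336*V)**2 (U(V) = ((48 - 24*(-4)**2 - (-48)*V + 6*(-4)**2*(-4*V)) - 11)**2 = ((48 - 24*16 + 48*V + 6*16*(-4*V)) - 11)**2 = ((48 - 384 + 48*V - 384*V) - 11)**2 = ((-336 - 336*V) - 11)**2 = (-347 - 336*V)**2)
K(649, -291) + U(601) = -631/3 + (347 + 336*601)**2 = -631/3 + (347 + 201936)**2 = -631/3 + 202283**2 = -631/3 + 40918412089 = 122755235636/3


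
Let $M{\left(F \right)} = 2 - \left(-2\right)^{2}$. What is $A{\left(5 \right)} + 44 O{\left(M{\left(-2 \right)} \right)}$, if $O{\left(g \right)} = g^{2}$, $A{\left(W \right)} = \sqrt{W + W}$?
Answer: $176 + \sqrt{10} \approx 179.16$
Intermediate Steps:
$M{\left(F \right)} = -2$ ($M{\left(F \right)} = 2 - 4 = -2$)
$A{\left(W \right)} = \sqrt{2} \sqrt{W}$ ($A{\left(W \right)} = \sqrt{2 W} = \sqrt{2} \sqrt{W}$)
$A{\left(5 \right)} + 44 O{\left(M{\left(-2 \right)} \right)} = \sqrt{2} \sqrt{5} + 44 \left(-2\right)^{2} = \sqrt{10} + 44 \cdot 4 = \sqrt{10} + 176 = 176 + \sqrt{10}$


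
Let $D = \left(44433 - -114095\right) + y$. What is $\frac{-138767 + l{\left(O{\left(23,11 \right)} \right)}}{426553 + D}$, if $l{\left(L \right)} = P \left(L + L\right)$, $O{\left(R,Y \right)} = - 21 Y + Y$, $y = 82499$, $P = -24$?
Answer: $- \frac{128207}{667580} \approx -0.19205$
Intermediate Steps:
$O{\left(R,Y \right)} = - 20 Y$
$D = 241027$ ($D = \left(44433 - -114095\right) + 82499 = \left(44433 + 114095\right) + 82499 = 158528 + 82499 = 241027$)
$l{\left(L \right)} = - 48 L$ ($l{\left(L \right)} = - 24 \left(L + L\right) = - 24 \cdot 2 L = - 48 L$)
$\frac{-138767 + l{\left(O{\left(23,11 \right)} \right)}}{426553 + D} = \frac{-138767 - 48 \left(\left(-20\right) 11\right)}{426553 + 241027} = \frac{-138767 - -10560}{667580} = \left(-138767 + 10560\right) \frac{1}{667580} = \left(-128207\right) \frac{1}{667580} = - \frac{128207}{667580}$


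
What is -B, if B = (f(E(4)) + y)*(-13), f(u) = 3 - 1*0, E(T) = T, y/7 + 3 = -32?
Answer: -3146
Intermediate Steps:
y = -245 (y = -21 + 7*(-32) = -21 - 224 = -245)
f(u) = 3 (f(u) = 3 + 0 = 3)
B = 3146 (B = (3 - 245)*(-13) = -242*(-13) = 3146)
-B = -1*3146 = -3146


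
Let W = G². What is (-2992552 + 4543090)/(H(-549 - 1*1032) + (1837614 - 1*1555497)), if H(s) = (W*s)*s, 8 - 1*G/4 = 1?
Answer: 516846/653312647 ≈ 0.00079112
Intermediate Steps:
G = 28 (G = 32 - 4*1 = 32 - 4 = 28)
W = 784 (W = 28² = 784)
H(s) = 784*s² (H(s) = (784*s)*s = 784*s²)
(-2992552 + 4543090)/(H(-549 - 1*1032) + (1837614 - 1*1555497)) = (-2992552 + 4543090)/(784*(-549 - 1*1032)² + (1837614 - 1*1555497)) = 1550538/(784*(-549 - 1032)² + (1837614 - 1555497)) = 1550538/(784*(-1581)² + 282117) = 1550538/(784*2499561 + 282117) = 1550538/(1959655824 + 282117) = 1550538/1959937941 = 1550538*(1/1959937941) = 516846/653312647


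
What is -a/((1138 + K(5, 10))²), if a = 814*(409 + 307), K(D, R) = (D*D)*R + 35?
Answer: -582824/2024929 ≈ -0.28782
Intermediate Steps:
K(D, R) = 35 + R*D² (K(D, R) = D²*R + 35 = R*D² + 35 = 35 + R*D²)
a = 582824 (a = 814*716 = 582824)
-a/((1138 + K(5, 10))²) = -582824/((1138 + (35 + 10*5²))²) = -582824/((1138 + (35 + 10*25))²) = -582824/((1138 + (35 + 250))²) = -582824/((1138 + 285)²) = -582824/(1423²) = -582824/2024929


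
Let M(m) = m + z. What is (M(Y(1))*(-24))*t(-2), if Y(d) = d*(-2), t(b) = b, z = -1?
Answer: -144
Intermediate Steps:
Y(d) = -2*d
M(m) = -1 + m (M(m) = m - 1 = -1 + m)
(M(Y(1))*(-24))*t(-2) = ((-1 - 2*1)*(-24))*(-2) = ((-1 - 2)*(-24))*(-2) = -3*(-24)*(-2) = 72*(-2) = -144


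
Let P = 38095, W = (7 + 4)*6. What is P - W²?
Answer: 33739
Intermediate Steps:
W = 66 (W = 11*6 = 66)
P - W² = 38095 - 1*66² = 38095 - 1*4356 = 38095 - 4356 = 33739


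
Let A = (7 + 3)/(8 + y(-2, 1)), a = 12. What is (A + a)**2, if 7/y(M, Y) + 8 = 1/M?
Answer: 667489/3721 ≈ 179.38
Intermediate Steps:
y(M, Y) = 7/(-8 + 1/M)
A = 85/61 (A = (7 + 3)/(8 - 7*(-2)/(-1 + 8*(-2))) = 10/(8 - 7*(-2)/(-1 - 16)) = 10/(8 - 7*(-2)/(-17)) = 10/(8 - 7*(-2)*(-1/17)) = 10/(8 - 14/17) = 10/(122/17) = 10*(17/122) = 85/61 ≈ 1.3934)
(A + a)**2 = (85/61 + 12)**2 = (817/61)**2 = 667489/3721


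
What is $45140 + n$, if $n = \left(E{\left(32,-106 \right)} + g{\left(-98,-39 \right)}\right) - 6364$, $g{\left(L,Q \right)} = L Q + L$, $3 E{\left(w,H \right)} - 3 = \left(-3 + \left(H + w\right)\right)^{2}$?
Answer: $\frac{133432}{3} \approx 44477.0$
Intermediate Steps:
$E{\left(w,H \right)} = 1 + \frac{\left(-3 + H + w\right)^{2}}{3}$ ($E{\left(w,H \right)} = 1 + \frac{\left(-3 + \left(H + w\right)\right)^{2}}{3} = 1 + \frac{\left(-3 + H + w\right)^{2}}{3}$)
$g{\left(L,Q \right)} = L + L Q$
$n = - \frac{1988}{3}$ ($n = \left(\left(1 + \frac{\left(-3 - 106 + 32\right)^{2}}{3}\right) - 98 \left(1 - 39\right)\right) - 6364 = \left(\left(1 + \frac{\left(-77\right)^{2}}{3}\right) - -3724\right) - 6364 = \left(\left(1 + \frac{1}{3} \cdot 5929\right) + 3724\right) - 6364 = \left(\left(1 + \frac{5929}{3}\right) + 3724\right) - 6364 = \left(\frac{5932}{3} + 3724\right) - 6364 = \frac{17104}{3} - 6364 = - \frac{1988}{3} \approx -662.67$)
$45140 + n = 45140 - \frac{1988}{3} = \frac{133432}{3}$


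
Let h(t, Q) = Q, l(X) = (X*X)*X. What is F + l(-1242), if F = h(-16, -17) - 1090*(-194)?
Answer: -1915653045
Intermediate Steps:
l(X) = X³ (l(X) = X²*X = X³)
F = 211443 (F = -17 - 1090*(-194) = -17 + 211460 = 211443)
F + l(-1242) = 211443 + (-1242)³ = 211443 - 1915864488 = -1915653045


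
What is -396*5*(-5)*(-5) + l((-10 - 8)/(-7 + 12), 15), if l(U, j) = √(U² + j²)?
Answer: -49500 + 3*√661/5 ≈ -49485.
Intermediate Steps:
-396*5*(-5)*(-5) + l((-10 - 8)/(-7 + 12), 15) = -396*5*(-5)*(-5) + √(((-10 - 8)/(-7 + 12))² + 15²) = -(-9900)*(-5) + √((-18/5)² + 225) = -396*125 + √((-18*⅕)² + 225) = -49500 + √((-18/5)² + 225) = -49500 + √(324/25 + 225) = -49500 + √(5949/25) = -49500 + 3*√661/5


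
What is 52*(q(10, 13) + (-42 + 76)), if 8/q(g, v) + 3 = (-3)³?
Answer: 26312/15 ≈ 1754.1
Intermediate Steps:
q(g, v) = -4/15 (q(g, v) = 8/(-3 + (-3)³) = 8/(-3 - 27) = 8/(-30) = 8*(-1/30) = -4/15)
52*(q(10, 13) + (-42 + 76)) = 52*(-4/15 + (-42 + 76)) = 52*(-4/15 + 34) = 52*(506/15) = 26312/15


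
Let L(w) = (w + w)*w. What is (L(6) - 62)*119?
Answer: 1190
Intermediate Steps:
L(w) = 2*w² (L(w) = (2*w)*w = 2*w²)
(L(6) - 62)*119 = (2*6² - 62)*119 = (2*36 - 62)*119 = (72 - 62)*119 = 10*119 = 1190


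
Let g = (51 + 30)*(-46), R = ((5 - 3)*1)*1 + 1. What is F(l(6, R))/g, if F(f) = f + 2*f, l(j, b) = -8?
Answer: 4/621 ≈ 0.0064412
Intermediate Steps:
R = 3 (R = (2*1)*1 + 1 = 2*1 + 1 = 2 + 1 = 3)
g = -3726 (g = 81*(-46) = -3726)
F(f) = 3*f
F(l(6, R))/g = (3*(-8))/(-3726) = -24*(-1/3726) = 4/621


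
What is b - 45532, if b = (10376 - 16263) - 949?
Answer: -52368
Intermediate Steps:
b = -6836 (b = -5887 - 949 = -6836)
b - 45532 = -6836 - 45532 = -52368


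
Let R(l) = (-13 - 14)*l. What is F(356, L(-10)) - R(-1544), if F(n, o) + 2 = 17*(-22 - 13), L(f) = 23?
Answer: -42285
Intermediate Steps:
F(n, o) = -597 (F(n, o) = -2 + 17*(-22 - 13) = -2 + 17*(-35) = -2 - 595 = -597)
R(l) = -27*l
F(356, L(-10)) - R(-1544) = -597 - (-27)*(-1544) = -597 - 1*41688 = -597 - 41688 = -42285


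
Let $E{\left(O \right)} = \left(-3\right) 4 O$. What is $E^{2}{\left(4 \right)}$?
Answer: $2304$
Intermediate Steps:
$E{\left(O \right)} = - 12 O$
$E^{2}{\left(4 \right)} = \left(\left(-12\right) 4\right)^{2} = \left(-48\right)^{2} = 2304$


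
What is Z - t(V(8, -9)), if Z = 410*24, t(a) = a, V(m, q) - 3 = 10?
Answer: 9827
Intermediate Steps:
V(m, q) = 13 (V(m, q) = 3 + 10 = 13)
Z = 9840
Z - t(V(8, -9)) = 9840 - 1*13 = 9840 - 13 = 9827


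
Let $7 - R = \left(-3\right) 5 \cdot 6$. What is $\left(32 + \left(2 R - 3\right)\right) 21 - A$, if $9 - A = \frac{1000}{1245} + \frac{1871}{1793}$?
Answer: $\frac{2087564497}{446457} \approx 4675.8$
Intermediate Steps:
$R = 97$ ($R = 7 - \left(-3\right) 5 \cdot 6 = 7 - \left(-15\right) 6 = 7 - -90 = 7 + 90 = 97$)
$A = \frac{3193634}{446457}$ ($A = 9 - \left(\frac{1000}{1245} + \frac{1871}{1793}\right) = 9 - \left(1000 \cdot \frac{1}{1245} + 1871 \cdot \frac{1}{1793}\right) = 9 - \left(\frac{200}{249} + \frac{1871}{1793}\right) = 9 - \frac{824479}{446457} = \frac{3193634}{446457} \approx 7.1533$)
$\left(32 + \left(2 R - 3\right)\right) 21 - A = \left(32 + \left(2 \cdot 97 - 3\right)\right) 21 - \frac{3193634}{446457} = \left(32 + \left(194 - 3\right)\right) 21 - \frac{3193634}{446457} = \left(32 + 191\right) 21 - \frac{3193634}{446457} = 223 \cdot 21 - \frac{3193634}{446457} = 4683 - \frac{3193634}{446457} = \frac{2087564497}{446457}$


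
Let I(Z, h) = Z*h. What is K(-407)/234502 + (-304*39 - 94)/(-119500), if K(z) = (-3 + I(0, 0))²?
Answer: 58648/586255 ≈ 0.10004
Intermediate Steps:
K(z) = 9 (K(z) = (-3 + 0*0)² = (-3 + 0)² = (-3)² = 9)
K(-407)/234502 + (-304*39 - 94)/(-119500) = 9/234502 + (-304*39 - 94)/(-119500) = 9*(1/234502) + (-11856 - 94)*(-1/119500) = 9/234502 - 11950*(-1/119500) = 9/234502 + ⅒ = 58648/586255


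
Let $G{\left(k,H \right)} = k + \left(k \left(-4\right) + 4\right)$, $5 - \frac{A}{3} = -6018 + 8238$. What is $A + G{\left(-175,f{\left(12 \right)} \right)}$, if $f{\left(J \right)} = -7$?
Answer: $-6116$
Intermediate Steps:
$A = -6645$ ($A = 15 - 3 \left(-6018 + 8238\right) = 15 - 6660 = -6645$)
$G{\left(k,H \right)} = 4 - 3 k$ ($G{\left(k,H \right)} = k - \left(-4 + 4 k\right) = 4 - 3 k$)
$A + G{\left(-175,f{\left(12 \right)} \right)} = -6645 + \left(4 - -525\right) = -6645 + \left(4 + 525\right) = -6645 + 529 = -6116$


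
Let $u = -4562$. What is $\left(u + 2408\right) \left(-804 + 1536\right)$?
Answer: $-1576728$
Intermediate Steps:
$\left(u + 2408\right) \left(-804 + 1536\right) = \left(-4562 + 2408\right) \left(-804 + 1536\right) = \left(-2154\right) 732 = -1576728$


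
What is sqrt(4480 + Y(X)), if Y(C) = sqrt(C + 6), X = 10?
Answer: 2*sqrt(1121) ≈ 66.963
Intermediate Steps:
Y(C) = sqrt(6 + C)
sqrt(4480 + Y(X)) = sqrt(4480 + sqrt(6 + 10)) = sqrt(4480 + sqrt(16)) = sqrt(4480 + 4) = sqrt(4484) = 2*sqrt(1121)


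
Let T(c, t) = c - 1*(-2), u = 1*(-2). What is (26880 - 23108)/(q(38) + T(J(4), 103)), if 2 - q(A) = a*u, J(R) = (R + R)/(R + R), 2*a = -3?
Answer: 1886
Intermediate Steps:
a = -3/2 (a = (½)*(-3) = -3/2 ≈ -1.5000)
u = -2
J(R) = 1 (J(R) = (2*R)/((2*R)) = (2*R)*(1/(2*R)) = 1)
T(c, t) = 2 + c (T(c, t) = c + 2 = 2 + c)
q(A) = -1 (q(A) = 2 - (-3)*(-2)/2 = 2 - 1*3 = 2 - 3 = -1)
(26880 - 23108)/(q(38) + T(J(4), 103)) = (26880 - 23108)/(-1 + (2 + 1)) = 3772/(-1 + 3) = 3772/2 = 3772*(½) = 1886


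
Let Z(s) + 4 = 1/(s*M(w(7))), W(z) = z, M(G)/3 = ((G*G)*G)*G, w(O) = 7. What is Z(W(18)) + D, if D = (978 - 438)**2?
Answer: 37806587785/129654 ≈ 2.9160e+5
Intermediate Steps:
M(G) = 3*G**4 (M(G) = 3*(((G*G)*G)*G) = 3*((G**2*G)*G) = 3*(G**3*G) = 3*G**4)
D = 291600 (D = 540**2 = 291600)
Z(s) = -4 + 1/(7203*s) (Z(s) = -4 + 1/(s*((3*7**4))) = -4 + 1/(s*((3*2401))) = -4 + 1/(s*7203) = -4 + (1/7203)/s = -4 + 1/(7203*s))
Z(W(18)) + D = (-4 + (1/7203)/18) + 291600 = (-4 + (1/7203)*(1/18)) + 291600 = (-4 + 1/129654) + 291600 = -518615/129654 + 291600 = 37806587785/129654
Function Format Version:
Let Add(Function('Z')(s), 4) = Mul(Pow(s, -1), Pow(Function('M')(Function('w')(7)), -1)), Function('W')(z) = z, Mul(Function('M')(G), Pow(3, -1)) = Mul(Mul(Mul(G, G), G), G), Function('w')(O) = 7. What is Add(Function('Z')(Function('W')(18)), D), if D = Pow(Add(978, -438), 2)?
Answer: Rational(37806587785, 129654) ≈ 2.9160e+5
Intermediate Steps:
Function('M')(G) = Mul(3, Pow(G, 4)) (Function('M')(G) = Mul(3, Mul(Mul(Mul(G, G), G), G)) = Mul(3, Mul(Mul(Pow(G, 2), G), G)) = Mul(3, Mul(Pow(G, 3), G)) = Mul(3, Pow(G, 4)))
D = 291600 (D = Pow(540, 2) = 291600)
Function('Z')(s) = Add(-4, Mul(Rational(1, 7203), Pow(s, -1))) (Function('Z')(s) = Add(-4, Mul(Pow(s, -1), Pow(Mul(3, Pow(7, 4)), -1))) = Add(-4, Mul(Pow(s, -1), Pow(Mul(3, 2401), -1))) = Add(-4, Mul(Pow(s, -1), Pow(7203, -1))) = Add(-4, Mul(Pow(s, -1), Rational(1, 7203))) = Add(-4, Mul(Rational(1, 7203), Pow(s, -1))))
Add(Function('Z')(Function('W')(18)), D) = Add(Add(-4, Mul(Rational(1, 7203), Pow(18, -1))), 291600) = Add(Add(-4, Mul(Rational(1, 7203), Rational(1, 18))), 291600) = Add(Add(-4, Rational(1, 129654)), 291600) = Add(Rational(-518615, 129654), 291600) = Rational(37806587785, 129654)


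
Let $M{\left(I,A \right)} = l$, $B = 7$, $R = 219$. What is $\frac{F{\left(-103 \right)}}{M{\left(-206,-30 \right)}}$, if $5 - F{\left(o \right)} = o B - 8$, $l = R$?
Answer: $\frac{734}{219} \approx 3.3516$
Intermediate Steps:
$l = 219$
$M{\left(I,A \right)} = 219$
$F{\left(o \right)} = 13 - 7 o$ ($F{\left(o \right)} = 5 - \left(o 7 - 8\right) = 5 - \left(7 o - 8\right) = 5 - \left(-8 + 7 o\right) = 13 - 7 o$)
$\frac{F{\left(-103 \right)}}{M{\left(-206,-30 \right)}} = \frac{13 - -721}{219} = \left(13 + 721\right) \frac{1}{219} = 734 \cdot \frac{1}{219} = \frac{734}{219}$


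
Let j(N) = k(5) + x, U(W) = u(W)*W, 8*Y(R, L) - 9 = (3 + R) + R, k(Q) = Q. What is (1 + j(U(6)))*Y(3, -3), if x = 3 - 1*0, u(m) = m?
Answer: 81/4 ≈ 20.250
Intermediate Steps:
Y(R, L) = 3/2 + R/4 (Y(R, L) = 9/8 + ((3 + R) + R)/8 = 9/8 + (3 + 2*R)/8 = 9/8 + (3/8 + R/4) = 3/2 + R/4)
U(W) = W**2 (U(W) = W*W = W**2)
x = 3 (x = 3 + 0 = 3)
j(N) = 8 (j(N) = 5 + 3 = 8)
(1 + j(U(6)))*Y(3, -3) = (1 + 8)*(3/2 + (1/4)*3) = 9*(3/2 + 3/4) = 9*(9/4) = 81/4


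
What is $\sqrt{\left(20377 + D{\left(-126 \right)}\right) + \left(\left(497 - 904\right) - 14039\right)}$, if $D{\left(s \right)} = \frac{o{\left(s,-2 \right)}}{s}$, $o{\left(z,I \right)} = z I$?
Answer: $77$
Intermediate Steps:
$o{\left(z,I \right)} = I z$
$D{\left(s \right)} = -2$ ($D{\left(s \right)} = \frac{\left(-2\right) s}{s} = -2$)
$\sqrt{\left(20377 + D{\left(-126 \right)}\right) + \left(\left(497 - 904\right) - 14039\right)} = \sqrt{\left(20377 - 2\right) + \left(\left(497 - 904\right) - 14039\right)} = \sqrt{20375 - 14446} = \sqrt{5929} = 77$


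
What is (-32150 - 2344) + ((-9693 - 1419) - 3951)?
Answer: -49557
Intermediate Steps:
(-32150 - 2344) + ((-9693 - 1419) - 3951) = -34494 + (-11112 - 3951) = -34494 - 15063 = -49557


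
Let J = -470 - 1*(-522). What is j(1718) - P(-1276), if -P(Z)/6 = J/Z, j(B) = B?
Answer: 547964/319 ≈ 1717.8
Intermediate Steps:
J = 52 (J = -470 + 522 = 52)
P(Z) = -312/Z
j(1718) - P(-1276) = 1718 - (-312)/(-1276) = 1718 - (-312)*(-1)/1276 = 1718 - 1*78/319 = 1718 - 78/319 = 547964/319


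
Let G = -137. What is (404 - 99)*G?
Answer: -41785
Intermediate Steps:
(404 - 99)*G = (404 - 99)*(-137) = 305*(-137) = -41785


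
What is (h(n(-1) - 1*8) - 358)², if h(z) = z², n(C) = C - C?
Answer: 86436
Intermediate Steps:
n(C) = 0
(h(n(-1) - 1*8) - 358)² = ((0 - 1*8)² - 358)² = ((0 - 8)² - 358)² = ((-8)² - 358)² = (64 - 358)² = (-294)² = 86436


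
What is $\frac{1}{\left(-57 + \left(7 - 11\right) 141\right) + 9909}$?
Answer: $\frac{1}{9288} \approx 0.00010767$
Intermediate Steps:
$\frac{1}{\left(-57 + \left(7 - 11\right) 141\right) + 9909} = \frac{1}{\left(-57 - 564\right) + 9909} = \frac{1}{-621 + 9909} = \frac{1}{9288}$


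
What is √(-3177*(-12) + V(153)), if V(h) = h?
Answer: 3*√4253 ≈ 195.65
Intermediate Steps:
√(-3177*(-12) + V(153)) = √(-3177*(-12) + 153) = √(38124 + 153) = √38277 = 3*√4253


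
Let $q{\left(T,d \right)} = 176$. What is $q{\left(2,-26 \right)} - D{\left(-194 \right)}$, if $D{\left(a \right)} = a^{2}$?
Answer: $-37460$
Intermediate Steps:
$q{\left(2,-26 \right)} - D{\left(-194 \right)} = 176 - \left(-194\right)^{2} = 176 - 37636 = -37460$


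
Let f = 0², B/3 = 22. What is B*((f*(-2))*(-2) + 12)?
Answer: 792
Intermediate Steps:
B = 66 (B = 3*22 = 66)
f = 0
B*((f*(-2))*(-2) + 12) = 66*((0*(-2))*(-2) + 12) = 66*(0*(-2) + 12) = 66*(0 + 12) = 66*12 = 792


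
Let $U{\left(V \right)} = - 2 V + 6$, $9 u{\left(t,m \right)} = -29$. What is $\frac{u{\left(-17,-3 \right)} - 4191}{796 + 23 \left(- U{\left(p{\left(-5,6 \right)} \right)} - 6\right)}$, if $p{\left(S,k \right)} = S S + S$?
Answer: $- \frac{9437}{3240} \approx -2.9127$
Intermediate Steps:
$u{\left(t,m \right)} = - \frac{29}{9}$ ($u{\left(t,m \right)} = \frac{1}{9} \left(-29\right) = - \frac{29}{9}$)
$p{\left(S,k \right)} = S + S^{2}$ ($p{\left(S,k \right)} = S^{2} + S = S + S^{2}$)
$U{\left(V \right)} = 6 - 2 V$
$\frac{u{\left(-17,-3 \right)} - 4191}{796 + 23 \left(- U{\left(p{\left(-5,6 \right)} \right)} - 6\right)} = \frac{- \frac{29}{9} - 4191}{796 + 23 \left(- (6 - 2 \left(- 5 \left(1 - 5\right)\right)) - 6\right)} = - \frac{37748}{9 \left(796 + 23 \left(- (6 - 2 \left(\left(-5\right) \left(-4\right)\right)) - 6\right)\right)} = - \frac{37748}{9 \left(796 + 23 \left(- (6 - 40) - 6\right)\right)} = - \frac{37748}{9 \left(796 + 23 \left(\left(-1\right) \left(-34\right) - 6\right)\right)} = - \frac{37748}{9 \left(796 + 23 \left(34 - 6\right)\right)} = - \frac{37748}{9 \left(796 + 23 \cdot 28\right)} = - \frac{37748}{9 \left(796 + 644\right)} = - \frac{37748}{9 \cdot 1440} = \left(- \frac{37748}{9}\right) \frac{1}{1440} = - \frac{9437}{3240}$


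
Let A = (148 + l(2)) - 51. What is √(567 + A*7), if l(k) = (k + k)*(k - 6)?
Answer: 9*√14 ≈ 33.675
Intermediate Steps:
l(k) = 2*k*(-6 + k) (l(k) = (2*k)*(-6 + k) = 2*k*(-6 + k))
A = 81 (A = (148 + 2*2*(-6 + 2)) - 51 = (148 + 2*2*(-4)) - 51 = (148 - 16) - 51 = 132 - 51 = 81)
√(567 + A*7) = √(567 + 81*7) = √(567 + 567) = √1134 = 9*√14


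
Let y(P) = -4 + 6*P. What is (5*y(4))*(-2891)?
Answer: -289100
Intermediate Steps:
(5*y(4))*(-2891) = (5*(-4 + 6*4))*(-2891) = (5*(-4 + 24))*(-2891) = (5*20)*(-2891) = 100*(-2891) = -289100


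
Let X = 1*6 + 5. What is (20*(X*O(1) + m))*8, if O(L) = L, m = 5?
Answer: 2560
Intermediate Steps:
X = 11 (X = 6 + 5 = 11)
(20*(X*O(1) + m))*8 = (20*(11*1 + 5))*8 = (20*(11 + 5))*8 = (20*16)*8 = 320*8 = 2560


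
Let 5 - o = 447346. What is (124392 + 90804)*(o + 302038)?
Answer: -31268624388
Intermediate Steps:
o = -447341 (o = 5 - 1*447346 = 5 - 447346 = -447341)
(124392 + 90804)*(o + 302038) = (124392 + 90804)*(-447341 + 302038) = 215196*(-145303) = -31268624388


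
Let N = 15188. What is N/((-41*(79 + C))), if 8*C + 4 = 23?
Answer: -121504/26691 ≈ -4.5522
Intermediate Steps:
C = 19/8 (C = -1/2 + (1/8)*23 = -1/2 + 23/8 = 19/8 ≈ 2.3750)
N/((-41*(79 + C))) = 15188/((-41*(79 + 19/8))) = 15188/((-41*651/8)) = 15188/(-26691/8) = 15188*(-8/26691) = -121504/26691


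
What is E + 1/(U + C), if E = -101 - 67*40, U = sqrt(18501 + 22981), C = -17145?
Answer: -817362456228/293909543 - sqrt(41482)/293909543 ≈ -2781.0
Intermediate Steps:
U = sqrt(41482) ≈ 203.67
E = -2781 (E = -101 - 2680 = -2781)
E + 1/(U + C) = -2781 + 1/(sqrt(41482) - 17145) = -2781 + 1/(-17145 + sqrt(41482))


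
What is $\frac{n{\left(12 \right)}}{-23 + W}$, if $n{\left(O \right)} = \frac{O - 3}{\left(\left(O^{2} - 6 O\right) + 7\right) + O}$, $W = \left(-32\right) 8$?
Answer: $- \frac{1}{2821} \approx -0.00035448$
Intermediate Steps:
$W = -256$
$n{\left(O \right)} = \frac{-3 + O}{7 + O^{2} - 5 O}$ ($n{\left(O \right)} = \frac{-3 + O}{\left(7 + O^{2} - 6 O\right) + O} = \frac{-3 + O}{7 + O^{2} - 5 O}$)
$\frac{n{\left(12 \right)}}{-23 + W} = \frac{\frac{1}{7 + 12^{2} - 60} \left(-3 + 12\right)}{-23 - 256} = \frac{\frac{1}{7 + 144 - 60} \cdot 9}{-279} = - \frac{\frac{1}{91} \cdot 9}{279} = \left(- \frac{1}{279}\right) \frac{9}{91} = - \frac{1}{2821}$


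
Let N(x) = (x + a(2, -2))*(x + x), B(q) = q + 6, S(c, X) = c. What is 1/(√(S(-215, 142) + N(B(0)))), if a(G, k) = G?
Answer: -I*√119/119 ≈ -0.09167*I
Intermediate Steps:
B(q) = 6 + q
N(x) = 2*x*(2 + x) (N(x) = (x + 2)*(x + x) = (2 + x)*(2*x) = 2*x*(2 + x))
1/(√(S(-215, 142) + N(B(0)))) = 1/(√(-215 + 2*(6 + 0)*(2 + (6 + 0)))) = 1/(√(-215 + 2*6*(2 + 6))) = 1/(√(-215 + 2*6*8)) = 1/(√(-215 + 96)) = 1/(√(-119)) = 1/(I*√119) = -I*√119/119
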